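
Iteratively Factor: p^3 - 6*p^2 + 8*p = (p)*(p^2 - 6*p + 8) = p*(p - 4)*(p - 2)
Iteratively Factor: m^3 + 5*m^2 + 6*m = (m + 3)*(m^2 + 2*m) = m*(m + 3)*(m + 2)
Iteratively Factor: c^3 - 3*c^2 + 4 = (c - 2)*(c^2 - c - 2) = (c - 2)*(c + 1)*(c - 2)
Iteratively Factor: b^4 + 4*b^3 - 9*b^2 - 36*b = (b - 3)*(b^3 + 7*b^2 + 12*b) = (b - 3)*(b + 4)*(b^2 + 3*b) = (b - 3)*(b + 3)*(b + 4)*(b)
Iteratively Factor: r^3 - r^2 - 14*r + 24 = (r - 2)*(r^2 + r - 12) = (r - 2)*(r + 4)*(r - 3)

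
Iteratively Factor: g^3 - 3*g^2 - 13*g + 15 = (g + 3)*(g^2 - 6*g + 5) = (g - 1)*(g + 3)*(g - 5)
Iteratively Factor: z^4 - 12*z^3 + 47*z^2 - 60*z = (z - 3)*(z^3 - 9*z^2 + 20*z) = (z - 4)*(z - 3)*(z^2 - 5*z) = z*(z - 4)*(z - 3)*(z - 5)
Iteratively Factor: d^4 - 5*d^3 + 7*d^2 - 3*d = (d - 1)*(d^3 - 4*d^2 + 3*d) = (d - 1)^2*(d^2 - 3*d) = (d - 3)*(d - 1)^2*(d)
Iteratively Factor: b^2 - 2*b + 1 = (b - 1)*(b - 1)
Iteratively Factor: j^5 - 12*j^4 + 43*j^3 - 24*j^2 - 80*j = (j - 5)*(j^4 - 7*j^3 + 8*j^2 + 16*j) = (j - 5)*(j - 4)*(j^3 - 3*j^2 - 4*j) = (j - 5)*(j - 4)^2*(j^2 + j) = j*(j - 5)*(j - 4)^2*(j + 1)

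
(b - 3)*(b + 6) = b^2 + 3*b - 18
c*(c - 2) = c^2 - 2*c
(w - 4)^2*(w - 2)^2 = w^4 - 12*w^3 + 52*w^2 - 96*w + 64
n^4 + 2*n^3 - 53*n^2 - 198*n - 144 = (n - 8)*(n + 1)*(n + 3)*(n + 6)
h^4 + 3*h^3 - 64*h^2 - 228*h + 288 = (h - 8)*(h - 1)*(h + 6)^2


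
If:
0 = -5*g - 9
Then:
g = -9/5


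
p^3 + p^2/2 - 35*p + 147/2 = (p - 7/2)*(p - 3)*(p + 7)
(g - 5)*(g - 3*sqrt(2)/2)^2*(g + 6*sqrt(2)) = g^4 - 5*g^3 + 3*sqrt(2)*g^3 - 63*g^2/2 - 15*sqrt(2)*g^2 + 27*sqrt(2)*g + 315*g/2 - 135*sqrt(2)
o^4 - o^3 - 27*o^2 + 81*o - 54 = (o - 3)^2*(o - 1)*(o + 6)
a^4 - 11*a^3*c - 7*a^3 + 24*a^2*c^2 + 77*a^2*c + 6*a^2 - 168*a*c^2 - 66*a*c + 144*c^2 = (a - 6)*(a - 1)*(a - 8*c)*(a - 3*c)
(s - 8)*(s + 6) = s^2 - 2*s - 48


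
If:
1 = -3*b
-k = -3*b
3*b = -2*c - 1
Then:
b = -1/3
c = 0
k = -1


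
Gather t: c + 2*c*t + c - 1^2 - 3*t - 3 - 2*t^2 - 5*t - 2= 2*c - 2*t^2 + t*(2*c - 8) - 6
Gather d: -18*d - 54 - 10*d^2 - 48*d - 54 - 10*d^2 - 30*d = -20*d^2 - 96*d - 108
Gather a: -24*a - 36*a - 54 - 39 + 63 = -60*a - 30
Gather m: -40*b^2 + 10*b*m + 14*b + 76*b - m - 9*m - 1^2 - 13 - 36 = -40*b^2 + 90*b + m*(10*b - 10) - 50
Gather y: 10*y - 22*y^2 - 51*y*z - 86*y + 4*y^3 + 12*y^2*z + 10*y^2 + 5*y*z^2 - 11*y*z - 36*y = 4*y^3 + y^2*(12*z - 12) + y*(5*z^2 - 62*z - 112)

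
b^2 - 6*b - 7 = (b - 7)*(b + 1)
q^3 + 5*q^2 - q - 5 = (q - 1)*(q + 1)*(q + 5)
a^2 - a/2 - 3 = (a - 2)*(a + 3/2)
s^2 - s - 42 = (s - 7)*(s + 6)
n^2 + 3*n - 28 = (n - 4)*(n + 7)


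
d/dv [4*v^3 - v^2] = 2*v*(6*v - 1)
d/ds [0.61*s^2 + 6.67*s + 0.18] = 1.22*s + 6.67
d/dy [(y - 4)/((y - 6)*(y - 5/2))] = 4*(-y^2 + 8*y - 19)/(4*y^4 - 68*y^3 + 409*y^2 - 1020*y + 900)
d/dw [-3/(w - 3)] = 3/(w - 3)^2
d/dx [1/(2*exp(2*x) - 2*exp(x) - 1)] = (2 - 4*exp(x))*exp(x)/(-2*exp(2*x) + 2*exp(x) + 1)^2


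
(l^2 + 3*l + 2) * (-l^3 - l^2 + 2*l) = -l^5 - 4*l^4 - 3*l^3 + 4*l^2 + 4*l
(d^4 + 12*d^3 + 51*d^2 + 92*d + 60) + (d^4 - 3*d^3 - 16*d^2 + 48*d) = 2*d^4 + 9*d^3 + 35*d^2 + 140*d + 60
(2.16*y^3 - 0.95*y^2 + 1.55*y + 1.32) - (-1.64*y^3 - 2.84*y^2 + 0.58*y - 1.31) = 3.8*y^3 + 1.89*y^2 + 0.97*y + 2.63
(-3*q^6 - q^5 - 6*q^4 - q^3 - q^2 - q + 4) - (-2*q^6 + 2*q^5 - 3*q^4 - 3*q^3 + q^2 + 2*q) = -q^6 - 3*q^5 - 3*q^4 + 2*q^3 - 2*q^2 - 3*q + 4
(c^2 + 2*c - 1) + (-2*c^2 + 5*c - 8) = -c^2 + 7*c - 9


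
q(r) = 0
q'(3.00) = 0.00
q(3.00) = 0.00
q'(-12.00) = 0.00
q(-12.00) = 0.00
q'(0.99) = 0.00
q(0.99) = 0.00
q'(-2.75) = 0.00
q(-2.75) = 0.00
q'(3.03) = 0.00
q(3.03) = 0.00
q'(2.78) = 0.00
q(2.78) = 0.00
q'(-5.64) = 0.00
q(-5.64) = 0.00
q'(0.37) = 0.00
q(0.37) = 0.00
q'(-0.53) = 0.00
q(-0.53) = 0.00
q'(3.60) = 0.00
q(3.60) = 0.00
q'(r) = 0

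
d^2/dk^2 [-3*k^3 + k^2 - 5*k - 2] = 2 - 18*k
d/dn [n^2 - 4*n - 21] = 2*n - 4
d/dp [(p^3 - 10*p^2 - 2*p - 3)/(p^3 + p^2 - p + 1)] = (11*p^4 + 2*p^3 + 24*p^2 - 14*p - 5)/(p^6 + 2*p^5 - p^4 + 3*p^2 - 2*p + 1)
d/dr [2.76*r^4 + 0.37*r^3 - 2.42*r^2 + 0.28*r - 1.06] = 11.04*r^3 + 1.11*r^2 - 4.84*r + 0.28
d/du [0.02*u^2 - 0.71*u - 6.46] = 0.04*u - 0.71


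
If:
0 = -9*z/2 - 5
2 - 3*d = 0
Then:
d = 2/3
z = -10/9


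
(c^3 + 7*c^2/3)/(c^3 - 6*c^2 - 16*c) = c*(3*c + 7)/(3*(c^2 - 6*c - 16))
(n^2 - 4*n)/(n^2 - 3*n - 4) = n/(n + 1)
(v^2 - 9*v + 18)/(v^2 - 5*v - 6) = (v - 3)/(v + 1)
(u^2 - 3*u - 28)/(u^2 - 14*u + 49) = (u + 4)/(u - 7)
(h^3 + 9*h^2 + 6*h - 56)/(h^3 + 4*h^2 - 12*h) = (h^2 + 11*h + 28)/(h*(h + 6))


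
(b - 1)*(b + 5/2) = b^2 + 3*b/2 - 5/2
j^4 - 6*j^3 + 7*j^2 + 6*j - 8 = (j - 4)*(j - 2)*(j - 1)*(j + 1)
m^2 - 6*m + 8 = (m - 4)*(m - 2)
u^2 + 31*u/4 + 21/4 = (u + 3/4)*(u + 7)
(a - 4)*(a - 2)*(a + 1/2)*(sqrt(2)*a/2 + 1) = sqrt(2)*a^4/2 - 11*sqrt(2)*a^3/4 + a^3 - 11*a^2/2 + 5*sqrt(2)*a^2/2 + 2*sqrt(2)*a + 5*a + 4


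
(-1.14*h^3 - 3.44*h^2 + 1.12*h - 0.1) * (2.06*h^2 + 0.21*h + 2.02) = -2.3484*h^5 - 7.3258*h^4 - 0.718*h^3 - 6.9196*h^2 + 2.2414*h - 0.202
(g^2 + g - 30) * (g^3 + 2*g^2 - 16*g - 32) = g^5 + 3*g^4 - 44*g^3 - 108*g^2 + 448*g + 960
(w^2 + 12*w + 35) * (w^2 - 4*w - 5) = w^4 + 8*w^3 - 18*w^2 - 200*w - 175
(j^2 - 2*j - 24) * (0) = 0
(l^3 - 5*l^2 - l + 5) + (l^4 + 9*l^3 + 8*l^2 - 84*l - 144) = l^4 + 10*l^3 + 3*l^2 - 85*l - 139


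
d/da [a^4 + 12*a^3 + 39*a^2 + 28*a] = 4*a^3 + 36*a^2 + 78*a + 28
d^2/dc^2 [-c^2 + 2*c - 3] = -2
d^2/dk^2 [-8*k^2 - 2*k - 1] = -16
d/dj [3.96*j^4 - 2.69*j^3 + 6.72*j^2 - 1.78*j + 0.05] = 15.84*j^3 - 8.07*j^2 + 13.44*j - 1.78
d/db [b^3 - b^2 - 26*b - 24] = 3*b^2 - 2*b - 26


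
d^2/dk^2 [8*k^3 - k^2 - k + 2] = 48*k - 2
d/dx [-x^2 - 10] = -2*x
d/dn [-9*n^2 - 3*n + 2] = -18*n - 3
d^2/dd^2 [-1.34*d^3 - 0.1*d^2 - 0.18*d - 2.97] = -8.04*d - 0.2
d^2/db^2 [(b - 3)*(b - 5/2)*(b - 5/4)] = 6*b - 27/2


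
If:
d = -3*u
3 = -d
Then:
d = -3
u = 1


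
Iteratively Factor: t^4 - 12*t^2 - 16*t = (t - 4)*(t^3 + 4*t^2 + 4*t) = (t - 4)*(t + 2)*(t^2 + 2*t) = t*(t - 4)*(t + 2)*(t + 2)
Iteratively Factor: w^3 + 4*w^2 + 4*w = (w + 2)*(w^2 + 2*w) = (w + 2)^2*(w)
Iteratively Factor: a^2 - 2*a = (a - 2)*(a)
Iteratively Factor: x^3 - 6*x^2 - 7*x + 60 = (x - 5)*(x^2 - x - 12) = (x - 5)*(x + 3)*(x - 4)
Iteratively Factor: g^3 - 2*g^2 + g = (g - 1)*(g^2 - g) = (g - 1)^2*(g)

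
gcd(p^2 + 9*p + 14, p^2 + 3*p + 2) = p + 2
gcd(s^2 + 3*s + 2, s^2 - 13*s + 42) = 1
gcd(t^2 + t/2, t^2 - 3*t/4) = t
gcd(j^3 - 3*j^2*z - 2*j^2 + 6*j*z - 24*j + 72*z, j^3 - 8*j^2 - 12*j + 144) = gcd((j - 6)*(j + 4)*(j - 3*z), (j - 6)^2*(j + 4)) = j^2 - 2*j - 24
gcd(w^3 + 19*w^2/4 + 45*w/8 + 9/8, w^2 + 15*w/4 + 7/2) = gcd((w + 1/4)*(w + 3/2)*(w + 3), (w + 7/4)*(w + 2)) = 1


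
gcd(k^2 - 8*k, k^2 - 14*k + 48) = k - 8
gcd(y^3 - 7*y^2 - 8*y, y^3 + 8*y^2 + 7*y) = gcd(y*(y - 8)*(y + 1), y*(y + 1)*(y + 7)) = y^2 + y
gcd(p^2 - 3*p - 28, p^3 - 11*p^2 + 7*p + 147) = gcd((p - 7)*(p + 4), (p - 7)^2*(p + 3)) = p - 7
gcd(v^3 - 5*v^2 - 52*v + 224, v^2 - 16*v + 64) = v - 8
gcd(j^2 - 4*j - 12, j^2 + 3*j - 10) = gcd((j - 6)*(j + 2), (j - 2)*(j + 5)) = 1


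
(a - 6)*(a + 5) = a^2 - a - 30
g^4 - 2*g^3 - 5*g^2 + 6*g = g*(g - 3)*(g - 1)*(g + 2)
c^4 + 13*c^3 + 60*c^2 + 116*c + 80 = (c + 2)^2*(c + 4)*(c + 5)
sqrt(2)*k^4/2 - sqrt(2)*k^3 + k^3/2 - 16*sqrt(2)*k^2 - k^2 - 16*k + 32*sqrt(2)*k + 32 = (k - 2)*(k - 4*sqrt(2))*(k + 4*sqrt(2))*(sqrt(2)*k/2 + 1/2)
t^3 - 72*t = t*(t - 6*sqrt(2))*(t + 6*sqrt(2))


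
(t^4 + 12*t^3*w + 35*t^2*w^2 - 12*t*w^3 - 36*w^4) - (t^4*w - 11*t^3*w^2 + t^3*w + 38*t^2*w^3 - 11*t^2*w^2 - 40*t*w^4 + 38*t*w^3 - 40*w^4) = -t^4*w + t^4 + 11*t^3*w^2 + 11*t^3*w - 38*t^2*w^3 + 46*t^2*w^2 + 40*t*w^4 - 50*t*w^3 + 4*w^4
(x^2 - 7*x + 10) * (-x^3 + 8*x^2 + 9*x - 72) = -x^5 + 15*x^4 - 57*x^3 - 55*x^2 + 594*x - 720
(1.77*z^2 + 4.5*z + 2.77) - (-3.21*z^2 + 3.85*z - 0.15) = 4.98*z^2 + 0.65*z + 2.92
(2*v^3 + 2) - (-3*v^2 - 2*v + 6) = 2*v^3 + 3*v^2 + 2*v - 4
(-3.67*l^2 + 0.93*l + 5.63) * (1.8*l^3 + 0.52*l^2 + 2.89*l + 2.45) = -6.606*l^5 - 0.2344*l^4 + 0.0112999999999985*l^3 - 3.3762*l^2 + 18.5492*l + 13.7935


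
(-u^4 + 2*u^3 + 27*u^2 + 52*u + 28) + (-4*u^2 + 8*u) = -u^4 + 2*u^3 + 23*u^2 + 60*u + 28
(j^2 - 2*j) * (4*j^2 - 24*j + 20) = 4*j^4 - 32*j^3 + 68*j^2 - 40*j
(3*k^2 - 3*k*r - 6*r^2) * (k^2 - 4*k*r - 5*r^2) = 3*k^4 - 15*k^3*r - 9*k^2*r^2 + 39*k*r^3 + 30*r^4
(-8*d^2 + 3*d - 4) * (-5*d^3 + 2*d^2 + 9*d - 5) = 40*d^5 - 31*d^4 - 46*d^3 + 59*d^2 - 51*d + 20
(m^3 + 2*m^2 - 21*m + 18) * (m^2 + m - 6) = m^5 + 3*m^4 - 25*m^3 - 15*m^2 + 144*m - 108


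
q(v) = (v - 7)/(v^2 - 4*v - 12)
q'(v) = (4 - 2*v)*(v - 7)/(v^2 - 4*v - 12)^2 + 1/(v^2 - 4*v - 12) = (v^2 - 4*v - 2*(v - 7)*(v - 2) - 12)/(-v^2 + 4*v + 12)^2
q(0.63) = 0.45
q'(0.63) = -0.16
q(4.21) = 0.25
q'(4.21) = 0.01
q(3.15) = 0.26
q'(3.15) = -0.03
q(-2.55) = -2.03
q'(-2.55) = -3.72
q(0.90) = 0.41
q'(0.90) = -0.13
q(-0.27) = 0.67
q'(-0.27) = -0.37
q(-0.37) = 0.71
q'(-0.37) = -0.42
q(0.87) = 0.42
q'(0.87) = -0.13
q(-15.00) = -0.08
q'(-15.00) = -0.00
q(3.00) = 0.27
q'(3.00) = -0.03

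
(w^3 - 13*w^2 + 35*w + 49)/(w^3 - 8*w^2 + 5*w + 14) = (w - 7)/(w - 2)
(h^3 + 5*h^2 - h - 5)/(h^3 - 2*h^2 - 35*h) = (h^2 - 1)/(h*(h - 7))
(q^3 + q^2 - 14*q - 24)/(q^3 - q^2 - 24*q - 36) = (q - 4)/(q - 6)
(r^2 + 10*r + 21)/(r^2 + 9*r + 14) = (r + 3)/(r + 2)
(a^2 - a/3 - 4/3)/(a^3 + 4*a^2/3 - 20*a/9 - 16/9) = 3*(a + 1)/(3*a^2 + 8*a + 4)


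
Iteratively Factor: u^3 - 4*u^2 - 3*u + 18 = (u + 2)*(u^2 - 6*u + 9) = (u - 3)*(u + 2)*(u - 3)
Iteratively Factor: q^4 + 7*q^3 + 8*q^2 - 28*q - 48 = (q + 4)*(q^3 + 3*q^2 - 4*q - 12) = (q - 2)*(q + 4)*(q^2 + 5*q + 6) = (q - 2)*(q + 3)*(q + 4)*(q + 2)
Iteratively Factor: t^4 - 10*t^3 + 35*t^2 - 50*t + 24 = (t - 3)*(t^3 - 7*t^2 + 14*t - 8) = (t - 3)*(t - 2)*(t^2 - 5*t + 4) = (t - 3)*(t - 2)*(t - 1)*(t - 4)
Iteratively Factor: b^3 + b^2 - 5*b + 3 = (b - 1)*(b^2 + 2*b - 3) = (b - 1)*(b + 3)*(b - 1)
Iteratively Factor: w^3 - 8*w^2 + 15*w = (w - 5)*(w^2 - 3*w) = (w - 5)*(w - 3)*(w)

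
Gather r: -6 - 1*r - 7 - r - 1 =-2*r - 14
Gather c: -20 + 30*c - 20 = 30*c - 40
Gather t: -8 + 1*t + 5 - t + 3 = 0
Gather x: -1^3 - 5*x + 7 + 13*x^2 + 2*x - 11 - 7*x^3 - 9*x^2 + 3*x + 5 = -7*x^3 + 4*x^2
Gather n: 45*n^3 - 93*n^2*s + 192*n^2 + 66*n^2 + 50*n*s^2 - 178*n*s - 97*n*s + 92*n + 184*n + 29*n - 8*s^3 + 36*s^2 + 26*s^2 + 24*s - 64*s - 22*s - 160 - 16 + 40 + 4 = 45*n^3 + n^2*(258 - 93*s) + n*(50*s^2 - 275*s + 305) - 8*s^3 + 62*s^2 - 62*s - 132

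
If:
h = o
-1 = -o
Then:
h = 1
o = 1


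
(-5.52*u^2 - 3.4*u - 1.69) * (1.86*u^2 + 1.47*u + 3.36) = -10.2672*u^4 - 14.4384*u^3 - 26.6886*u^2 - 13.9083*u - 5.6784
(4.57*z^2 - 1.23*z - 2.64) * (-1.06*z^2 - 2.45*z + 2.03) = -4.8442*z^4 - 9.8927*z^3 + 15.089*z^2 + 3.9711*z - 5.3592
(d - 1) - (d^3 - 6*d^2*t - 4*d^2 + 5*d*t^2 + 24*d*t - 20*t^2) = -d^3 + 6*d^2*t + 4*d^2 - 5*d*t^2 - 24*d*t + d + 20*t^2 - 1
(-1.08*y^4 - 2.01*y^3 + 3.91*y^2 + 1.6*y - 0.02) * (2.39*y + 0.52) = -2.5812*y^5 - 5.3655*y^4 + 8.2997*y^3 + 5.8572*y^2 + 0.7842*y - 0.0104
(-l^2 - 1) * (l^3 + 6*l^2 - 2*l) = -l^5 - 6*l^4 + l^3 - 6*l^2 + 2*l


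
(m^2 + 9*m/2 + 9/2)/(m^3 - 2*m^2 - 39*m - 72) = (m + 3/2)/(m^2 - 5*m - 24)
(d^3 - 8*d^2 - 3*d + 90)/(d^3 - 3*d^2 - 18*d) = (d - 5)/d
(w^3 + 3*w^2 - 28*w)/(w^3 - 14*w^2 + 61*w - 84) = w*(w + 7)/(w^2 - 10*w + 21)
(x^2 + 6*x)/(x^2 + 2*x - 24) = x/(x - 4)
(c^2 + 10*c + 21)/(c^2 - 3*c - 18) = (c + 7)/(c - 6)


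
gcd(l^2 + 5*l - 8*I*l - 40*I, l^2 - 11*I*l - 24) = l - 8*I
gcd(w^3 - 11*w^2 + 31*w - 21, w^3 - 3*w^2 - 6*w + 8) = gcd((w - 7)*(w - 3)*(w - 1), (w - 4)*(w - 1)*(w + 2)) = w - 1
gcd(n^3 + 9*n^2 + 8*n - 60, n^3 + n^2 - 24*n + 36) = n^2 + 4*n - 12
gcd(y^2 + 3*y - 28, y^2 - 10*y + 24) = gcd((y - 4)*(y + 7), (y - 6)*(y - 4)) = y - 4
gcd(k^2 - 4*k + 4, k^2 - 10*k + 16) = k - 2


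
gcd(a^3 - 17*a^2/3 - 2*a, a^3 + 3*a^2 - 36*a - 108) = a - 6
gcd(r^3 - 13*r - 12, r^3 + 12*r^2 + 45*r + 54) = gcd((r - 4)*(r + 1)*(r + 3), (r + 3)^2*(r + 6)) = r + 3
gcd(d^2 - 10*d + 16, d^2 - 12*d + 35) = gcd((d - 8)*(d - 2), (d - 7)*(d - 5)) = 1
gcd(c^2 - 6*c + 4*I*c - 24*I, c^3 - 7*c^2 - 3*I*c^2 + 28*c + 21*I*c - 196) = c + 4*I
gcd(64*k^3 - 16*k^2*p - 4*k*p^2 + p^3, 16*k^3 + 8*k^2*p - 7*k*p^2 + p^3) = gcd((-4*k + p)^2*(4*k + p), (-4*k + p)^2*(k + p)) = 16*k^2 - 8*k*p + p^2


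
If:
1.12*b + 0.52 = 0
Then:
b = -0.46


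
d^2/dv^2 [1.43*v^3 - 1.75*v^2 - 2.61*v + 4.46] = 8.58*v - 3.5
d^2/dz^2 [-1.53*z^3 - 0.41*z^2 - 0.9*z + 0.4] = -9.18*z - 0.82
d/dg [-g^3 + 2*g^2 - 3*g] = -3*g^2 + 4*g - 3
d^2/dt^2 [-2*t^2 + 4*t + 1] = -4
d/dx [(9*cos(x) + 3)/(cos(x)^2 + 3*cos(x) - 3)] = 3*(3*cos(x)^2 + 2*cos(x) + 12)*sin(x)/(cos(x)^2 + 3*cos(x) - 3)^2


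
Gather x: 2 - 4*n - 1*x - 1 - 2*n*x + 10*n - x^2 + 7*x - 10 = 6*n - x^2 + x*(6 - 2*n) - 9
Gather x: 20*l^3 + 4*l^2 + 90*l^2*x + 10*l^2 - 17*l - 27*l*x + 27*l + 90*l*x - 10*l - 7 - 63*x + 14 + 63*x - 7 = 20*l^3 + 14*l^2 + x*(90*l^2 + 63*l)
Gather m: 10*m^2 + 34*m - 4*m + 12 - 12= 10*m^2 + 30*m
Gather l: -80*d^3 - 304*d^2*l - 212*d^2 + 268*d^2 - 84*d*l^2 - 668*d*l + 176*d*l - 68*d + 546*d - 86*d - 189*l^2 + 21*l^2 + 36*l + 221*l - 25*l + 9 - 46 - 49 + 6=-80*d^3 + 56*d^2 + 392*d + l^2*(-84*d - 168) + l*(-304*d^2 - 492*d + 232) - 80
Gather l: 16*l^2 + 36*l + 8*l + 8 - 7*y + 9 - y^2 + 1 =16*l^2 + 44*l - y^2 - 7*y + 18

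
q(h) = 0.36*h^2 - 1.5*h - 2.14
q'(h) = 0.72*h - 1.5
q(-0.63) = -1.05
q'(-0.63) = -1.95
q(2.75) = -3.54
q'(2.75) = 0.48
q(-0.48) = -1.34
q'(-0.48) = -1.85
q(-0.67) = -0.97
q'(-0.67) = -1.98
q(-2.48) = 3.79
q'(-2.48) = -3.29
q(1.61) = -3.62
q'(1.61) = -0.34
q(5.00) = -0.64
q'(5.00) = 2.10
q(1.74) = -3.66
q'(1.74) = -0.25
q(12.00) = 31.70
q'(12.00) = 7.14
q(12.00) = 31.70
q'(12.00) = 7.14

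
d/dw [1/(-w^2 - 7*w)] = (2*w + 7)/(w^2*(w + 7)^2)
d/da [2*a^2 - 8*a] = 4*a - 8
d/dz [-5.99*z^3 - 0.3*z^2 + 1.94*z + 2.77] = -17.97*z^2 - 0.6*z + 1.94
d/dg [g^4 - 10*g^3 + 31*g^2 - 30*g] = 4*g^3 - 30*g^2 + 62*g - 30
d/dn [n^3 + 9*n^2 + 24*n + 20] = 3*n^2 + 18*n + 24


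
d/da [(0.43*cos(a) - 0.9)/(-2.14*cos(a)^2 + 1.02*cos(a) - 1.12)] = (-0.9202*cos(a)^2 + 3.852*cos(a) - 0.4364)*sin(a)/(4.5796*cos(a)^4 - 4.3656*cos(a)^3 + 5.834*cos(a)^2 - 2.2848*cos(a) + 1.2544)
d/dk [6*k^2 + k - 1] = 12*k + 1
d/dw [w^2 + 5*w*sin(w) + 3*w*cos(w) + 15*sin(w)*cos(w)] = -3*w*sin(w) + 5*w*cos(w) + 2*w + 5*sin(w) + 3*cos(w) + 15*cos(2*w)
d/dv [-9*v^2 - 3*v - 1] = -18*v - 3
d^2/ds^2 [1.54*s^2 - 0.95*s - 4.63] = 3.08000000000000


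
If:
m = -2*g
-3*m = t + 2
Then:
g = t/6 + 1/3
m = -t/3 - 2/3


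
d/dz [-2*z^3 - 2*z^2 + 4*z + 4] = -6*z^2 - 4*z + 4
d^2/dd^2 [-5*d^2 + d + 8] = -10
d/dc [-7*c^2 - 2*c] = -14*c - 2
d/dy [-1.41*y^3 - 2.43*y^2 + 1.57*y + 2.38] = -4.23*y^2 - 4.86*y + 1.57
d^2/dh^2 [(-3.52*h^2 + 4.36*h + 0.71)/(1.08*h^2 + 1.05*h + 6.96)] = (18.154368*h^3 + 163.72368*h^2 - 191.808648*h - 413.86293)/(1.259712*h^6 + 3.67416*h^5 + 27.926532*h^4 + 48.513465*h^3 + 179.970984*h^2 + 152.59104*h + 337.153536)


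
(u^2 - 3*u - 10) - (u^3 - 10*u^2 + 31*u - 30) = -u^3 + 11*u^2 - 34*u + 20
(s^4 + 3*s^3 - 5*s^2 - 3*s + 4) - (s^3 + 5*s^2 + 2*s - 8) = s^4 + 2*s^3 - 10*s^2 - 5*s + 12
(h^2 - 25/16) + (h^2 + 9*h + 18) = 2*h^2 + 9*h + 263/16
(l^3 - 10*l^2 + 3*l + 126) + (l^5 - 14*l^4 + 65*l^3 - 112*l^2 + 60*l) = l^5 - 14*l^4 + 66*l^3 - 122*l^2 + 63*l + 126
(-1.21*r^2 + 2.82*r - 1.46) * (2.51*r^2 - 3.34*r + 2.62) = -3.0371*r^4 + 11.1196*r^3 - 16.2536*r^2 + 12.2648*r - 3.8252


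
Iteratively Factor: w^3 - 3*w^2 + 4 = (w - 2)*(w^2 - w - 2) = (w - 2)^2*(w + 1)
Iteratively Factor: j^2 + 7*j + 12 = (j + 3)*(j + 4)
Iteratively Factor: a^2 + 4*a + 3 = (a + 1)*(a + 3)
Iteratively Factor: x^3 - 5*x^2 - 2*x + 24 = (x - 4)*(x^2 - x - 6) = (x - 4)*(x - 3)*(x + 2)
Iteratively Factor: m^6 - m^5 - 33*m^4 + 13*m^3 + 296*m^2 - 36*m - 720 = (m - 5)*(m^5 + 4*m^4 - 13*m^3 - 52*m^2 + 36*m + 144) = (m - 5)*(m - 3)*(m^4 + 7*m^3 + 8*m^2 - 28*m - 48) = (m - 5)*(m - 3)*(m - 2)*(m^3 + 9*m^2 + 26*m + 24) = (m - 5)*(m - 3)*(m - 2)*(m + 4)*(m^2 + 5*m + 6) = (m - 5)*(m - 3)*(m - 2)*(m + 2)*(m + 4)*(m + 3)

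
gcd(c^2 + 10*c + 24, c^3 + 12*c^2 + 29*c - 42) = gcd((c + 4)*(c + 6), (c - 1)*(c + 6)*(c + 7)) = c + 6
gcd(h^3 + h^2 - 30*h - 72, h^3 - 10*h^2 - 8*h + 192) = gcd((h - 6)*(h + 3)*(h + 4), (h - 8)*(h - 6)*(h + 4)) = h^2 - 2*h - 24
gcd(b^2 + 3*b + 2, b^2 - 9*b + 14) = 1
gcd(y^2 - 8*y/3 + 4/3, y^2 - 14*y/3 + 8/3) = y - 2/3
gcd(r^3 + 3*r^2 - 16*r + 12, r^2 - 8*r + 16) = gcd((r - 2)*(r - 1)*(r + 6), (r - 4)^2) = 1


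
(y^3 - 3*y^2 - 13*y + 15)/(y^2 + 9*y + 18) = (y^2 - 6*y + 5)/(y + 6)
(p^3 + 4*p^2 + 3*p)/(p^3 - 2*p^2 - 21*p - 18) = p/(p - 6)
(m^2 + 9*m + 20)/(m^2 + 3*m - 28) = (m^2 + 9*m + 20)/(m^2 + 3*m - 28)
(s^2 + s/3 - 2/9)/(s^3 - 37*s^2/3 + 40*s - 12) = (s + 2/3)/(s^2 - 12*s + 36)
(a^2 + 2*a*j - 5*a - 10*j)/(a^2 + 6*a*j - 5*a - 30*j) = (a + 2*j)/(a + 6*j)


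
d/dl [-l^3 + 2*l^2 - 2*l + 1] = -3*l^2 + 4*l - 2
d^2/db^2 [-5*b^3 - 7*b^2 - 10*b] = -30*b - 14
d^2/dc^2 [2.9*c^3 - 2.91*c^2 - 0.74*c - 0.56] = 17.4*c - 5.82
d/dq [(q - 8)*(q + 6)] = 2*q - 2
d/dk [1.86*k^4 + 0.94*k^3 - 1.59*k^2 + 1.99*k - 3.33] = 7.44*k^3 + 2.82*k^2 - 3.18*k + 1.99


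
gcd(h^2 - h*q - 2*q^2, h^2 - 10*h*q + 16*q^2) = -h + 2*q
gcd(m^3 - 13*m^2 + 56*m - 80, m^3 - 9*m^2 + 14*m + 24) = m - 4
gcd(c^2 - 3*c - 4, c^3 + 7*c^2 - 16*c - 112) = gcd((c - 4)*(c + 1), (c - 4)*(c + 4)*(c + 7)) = c - 4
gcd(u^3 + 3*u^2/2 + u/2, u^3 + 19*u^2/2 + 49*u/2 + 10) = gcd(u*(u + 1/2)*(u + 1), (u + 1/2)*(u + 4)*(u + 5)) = u + 1/2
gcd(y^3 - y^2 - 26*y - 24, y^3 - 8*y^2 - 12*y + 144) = y^2 - 2*y - 24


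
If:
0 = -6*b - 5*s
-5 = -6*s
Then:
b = -25/36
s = 5/6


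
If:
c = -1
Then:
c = -1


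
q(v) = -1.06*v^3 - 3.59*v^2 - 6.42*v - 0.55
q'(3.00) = -56.58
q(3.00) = -80.74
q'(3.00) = -56.58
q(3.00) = -80.74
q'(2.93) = -54.76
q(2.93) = -76.84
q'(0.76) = -13.71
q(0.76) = -7.97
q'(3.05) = -57.90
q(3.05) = -83.60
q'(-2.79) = -11.14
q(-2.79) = 12.44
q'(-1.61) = -3.10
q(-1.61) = 4.90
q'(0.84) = -14.70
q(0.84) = -9.10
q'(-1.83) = -3.93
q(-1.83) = 5.67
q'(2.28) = -39.32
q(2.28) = -46.41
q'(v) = -3.18*v^2 - 7.18*v - 6.42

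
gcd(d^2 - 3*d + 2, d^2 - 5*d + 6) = d - 2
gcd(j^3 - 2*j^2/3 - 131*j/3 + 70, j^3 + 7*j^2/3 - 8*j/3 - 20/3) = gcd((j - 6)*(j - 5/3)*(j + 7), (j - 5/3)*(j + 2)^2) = j - 5/3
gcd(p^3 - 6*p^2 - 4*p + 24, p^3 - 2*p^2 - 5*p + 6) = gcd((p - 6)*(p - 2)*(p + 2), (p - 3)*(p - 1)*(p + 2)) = p + 2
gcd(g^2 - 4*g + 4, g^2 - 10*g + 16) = g - 2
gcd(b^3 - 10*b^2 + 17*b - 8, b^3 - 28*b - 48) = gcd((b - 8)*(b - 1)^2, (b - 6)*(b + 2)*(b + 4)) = 1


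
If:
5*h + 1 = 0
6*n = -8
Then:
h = -1/5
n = -4/3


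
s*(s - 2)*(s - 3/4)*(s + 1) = s^4 - 7*s^3/4 - 5*s^2/4 + 3*s/2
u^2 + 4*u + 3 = (u + 1)*(u + 3)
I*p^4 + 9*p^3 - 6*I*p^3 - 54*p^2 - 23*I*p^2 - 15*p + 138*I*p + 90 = (p - 6)*(p - 5*I)*(p - 3*I)*(I*p + 1)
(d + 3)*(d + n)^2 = d^3 + 2*d^2*n + 3*d^2 + d*n^2 + 6*d*n + 3*n^2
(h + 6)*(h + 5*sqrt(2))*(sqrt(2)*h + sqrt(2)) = sqrt(2)*h^3 + 7*sqrt(2)*h^2 + 10*h^2 + 6*sqrt(2)*h + 70*h + 60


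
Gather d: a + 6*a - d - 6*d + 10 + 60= 7*a - 7*d + 70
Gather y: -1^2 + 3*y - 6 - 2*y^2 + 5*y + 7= -2*y^2 + 8*y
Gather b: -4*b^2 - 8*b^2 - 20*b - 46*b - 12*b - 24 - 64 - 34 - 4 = -12*b^2 - 78*b - 126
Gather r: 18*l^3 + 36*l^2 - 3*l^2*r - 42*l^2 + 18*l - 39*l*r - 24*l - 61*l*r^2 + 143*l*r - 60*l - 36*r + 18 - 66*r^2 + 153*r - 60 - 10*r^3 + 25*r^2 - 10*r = 18*l^3 - 6*l^2 - 66*l - 10*r^3 + r^2*(-61*l - 41) + r*(-3*l^2 + 104*l + 107) - 42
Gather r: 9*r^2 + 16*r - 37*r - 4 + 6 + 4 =9*r^2 - 21*r + 6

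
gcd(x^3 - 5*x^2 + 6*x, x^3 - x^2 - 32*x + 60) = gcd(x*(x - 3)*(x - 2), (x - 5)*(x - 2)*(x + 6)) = x - 2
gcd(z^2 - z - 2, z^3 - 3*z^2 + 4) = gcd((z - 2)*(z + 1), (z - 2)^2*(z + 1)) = z^2 - z - 2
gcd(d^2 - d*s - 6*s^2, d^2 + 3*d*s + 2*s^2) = d + 2*s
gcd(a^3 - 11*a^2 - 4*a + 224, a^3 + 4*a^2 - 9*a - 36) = a + 4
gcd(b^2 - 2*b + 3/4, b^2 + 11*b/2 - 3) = b - 1/2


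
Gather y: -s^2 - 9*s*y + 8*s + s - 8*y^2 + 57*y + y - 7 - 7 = -s^2 + 9*s - 8*y^2 + y*(58 - 9*s) - 14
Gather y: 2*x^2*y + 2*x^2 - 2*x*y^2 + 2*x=2*x^2*y + 2*x^2 - 2*x*y^2 + 2*x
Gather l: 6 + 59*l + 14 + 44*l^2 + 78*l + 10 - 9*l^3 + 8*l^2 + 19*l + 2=-9*l^3 + 52*l^2 + 156*l + 32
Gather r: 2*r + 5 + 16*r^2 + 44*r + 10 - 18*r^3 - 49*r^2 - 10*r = -18*r^3 - 33*r^2 + 36*r + 15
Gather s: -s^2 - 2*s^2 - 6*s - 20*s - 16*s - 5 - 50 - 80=-3*s^2 - 42*s - 135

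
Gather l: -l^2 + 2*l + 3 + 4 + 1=-l^2 + 2*l + 8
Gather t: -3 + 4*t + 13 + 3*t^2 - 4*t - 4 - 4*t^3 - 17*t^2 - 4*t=-4*t^3 - 14*t^2 - 4*t + 6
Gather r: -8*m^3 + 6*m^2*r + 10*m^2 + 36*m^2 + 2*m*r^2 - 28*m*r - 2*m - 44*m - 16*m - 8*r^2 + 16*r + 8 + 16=-8*m^3 + 46*m^2 - 62*m + r^2*(2*m - 8) + r*(6*m^2 - 28*m + 16) + 24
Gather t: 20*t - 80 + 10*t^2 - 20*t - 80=10*t^2 - 160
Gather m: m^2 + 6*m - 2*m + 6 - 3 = m^2 + 4*m + 3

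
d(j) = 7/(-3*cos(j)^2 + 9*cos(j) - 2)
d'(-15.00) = -0.55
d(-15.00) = -0.66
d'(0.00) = 0.00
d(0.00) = 1.75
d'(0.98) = 7.59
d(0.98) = 3.36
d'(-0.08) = -0.11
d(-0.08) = 1.75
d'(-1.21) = -69.85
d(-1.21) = 8.71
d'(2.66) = 0.31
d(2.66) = -0.57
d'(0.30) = 0.45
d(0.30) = 1.81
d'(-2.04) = -1.64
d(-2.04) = -1.05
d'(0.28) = 0.42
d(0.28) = 1.80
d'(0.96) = 6.74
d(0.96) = 3.22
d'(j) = 7*(-6*sin(j)*cos(j) + 9*sin(j))/(-3*cos(j)^2 + 9*cos(j) - 2)^2 = 21*(3 - 2*cos(j))*sin(j)/(3*cos(j)^2 - 9*cos(j) + 2)^2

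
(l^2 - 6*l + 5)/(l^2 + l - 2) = (l - 5)/(l + 2)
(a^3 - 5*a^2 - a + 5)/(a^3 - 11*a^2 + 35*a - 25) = (a + 1)/(a - 5)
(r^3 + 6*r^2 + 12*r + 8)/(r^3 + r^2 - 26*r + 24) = (r^3 + 6*r^2 + 12*r + 8)/(r^3 + r^2 - 26*r + 24)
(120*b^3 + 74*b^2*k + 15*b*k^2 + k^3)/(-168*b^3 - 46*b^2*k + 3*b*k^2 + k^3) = (-5*b - k)/(7*b - k)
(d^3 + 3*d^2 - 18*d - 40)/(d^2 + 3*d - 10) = (d^2 - 2*d - 8)/(d - 2)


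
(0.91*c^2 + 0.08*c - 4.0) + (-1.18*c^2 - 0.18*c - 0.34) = -0.27*c^2 - 0.1*c - 4.34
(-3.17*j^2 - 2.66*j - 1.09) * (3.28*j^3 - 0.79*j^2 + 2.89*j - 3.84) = -10.3976*j^5 - 6.2205*j^4 - 10.6351*j^3 + 5.3465*j^2 + 7.0643*j + 4.1856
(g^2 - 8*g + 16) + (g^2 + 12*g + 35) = 2*g^2 + 4*g + 51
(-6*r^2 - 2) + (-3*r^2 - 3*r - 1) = -9*r^2 - 3*r - 3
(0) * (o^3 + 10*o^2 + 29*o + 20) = 0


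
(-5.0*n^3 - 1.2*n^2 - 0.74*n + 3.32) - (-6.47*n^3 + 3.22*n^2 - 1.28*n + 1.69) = 1.47*n^3 - 4.42*n^2 + 0.54*n + 1.63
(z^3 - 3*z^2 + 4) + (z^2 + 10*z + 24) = z^3 - 2*z^2 + 10*z + 28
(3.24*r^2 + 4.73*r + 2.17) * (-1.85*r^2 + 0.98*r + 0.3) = -5.994*r^4 - 5.5753*r^3 + 1.5929*r^2 + 3.5456*r + 0.651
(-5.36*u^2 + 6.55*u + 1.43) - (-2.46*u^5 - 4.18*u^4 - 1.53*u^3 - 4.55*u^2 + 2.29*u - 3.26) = 2.46*u^5 + 4.18*u^4 + 1.53*u^3 - 0.81*u^2 + 4.26*u + 4.69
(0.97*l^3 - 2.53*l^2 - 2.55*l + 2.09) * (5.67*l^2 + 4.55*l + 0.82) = 5.4999*l^5 - 9.9316*l^4 - 25.1746*l^3 - 1.8268*l^2 + 7.4185*l + 1.7138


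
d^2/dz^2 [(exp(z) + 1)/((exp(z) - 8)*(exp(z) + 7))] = (exp(4*z) + 5*exp(3*z) + 333*exp(2*z) + 169*exp(z) + 3080)*exp(z)/(exp(6*z) - 3*exp(5*z) - 165*exp(4*z) + 335*exp(3*z) + 9240*exp(2*z) - 9408*exp(z) - 175616)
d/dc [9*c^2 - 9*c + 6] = 18*c - 9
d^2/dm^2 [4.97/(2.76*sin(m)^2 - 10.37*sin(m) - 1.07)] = (151.437888*sin(m)^4 - 426.742092*sin(m)^3 + 366.011177*sin(m)^2 + 798.337561*sin(m) - 1098.271594)/(-2.76*sin(m)^2 + 10.37*sin(m) + 1.07)^3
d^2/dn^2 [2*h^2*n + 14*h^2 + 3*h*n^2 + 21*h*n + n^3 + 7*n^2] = 6*h + 6*n + 14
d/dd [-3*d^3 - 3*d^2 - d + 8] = -9*d^2 - 6*d - 1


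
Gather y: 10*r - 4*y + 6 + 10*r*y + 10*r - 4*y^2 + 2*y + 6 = 20*r - 4*y^2 + y*(10*r - 2) + 12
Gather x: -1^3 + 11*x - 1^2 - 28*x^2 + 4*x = -28*x^2 + 15*x - 2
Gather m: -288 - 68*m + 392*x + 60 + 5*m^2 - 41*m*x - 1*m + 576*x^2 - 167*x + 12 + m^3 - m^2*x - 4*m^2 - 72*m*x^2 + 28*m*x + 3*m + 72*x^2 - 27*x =m^3 + m^2*(1 - x) + m*(-72*x^2 - 13*x - 66) + 648*x^2 + 198*x - 216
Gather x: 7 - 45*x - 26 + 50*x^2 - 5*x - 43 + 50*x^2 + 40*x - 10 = 100*x^2 - 10*x - 72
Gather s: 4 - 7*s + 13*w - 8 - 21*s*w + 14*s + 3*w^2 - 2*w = s*(7 - 21*w) + 3*w^2 + 11*w - 4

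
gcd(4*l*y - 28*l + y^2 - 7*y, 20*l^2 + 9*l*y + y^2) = 4*l + y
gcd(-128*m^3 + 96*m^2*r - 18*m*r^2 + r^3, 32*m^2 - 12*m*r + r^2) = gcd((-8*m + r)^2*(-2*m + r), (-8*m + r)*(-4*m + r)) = -8*m + r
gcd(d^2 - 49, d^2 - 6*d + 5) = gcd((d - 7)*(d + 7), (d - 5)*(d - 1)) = 1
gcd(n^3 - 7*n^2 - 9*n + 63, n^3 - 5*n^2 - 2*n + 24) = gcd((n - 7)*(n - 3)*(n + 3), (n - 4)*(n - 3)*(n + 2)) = n - 3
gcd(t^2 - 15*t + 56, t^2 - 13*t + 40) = t - 8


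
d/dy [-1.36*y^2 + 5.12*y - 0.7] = 5.12 - 2.72*y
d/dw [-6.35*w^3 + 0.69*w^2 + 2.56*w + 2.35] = -19.05*w^2 + 1.38*w + 2.56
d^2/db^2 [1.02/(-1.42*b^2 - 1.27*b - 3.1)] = (4.113456*b^2 + 3.678936*b - 1.02*(2.84*b + 1.27)*(5.68*b + 2.54) + 8.98008)/(1.42*b^2 + 1.27*b + 3.1)^3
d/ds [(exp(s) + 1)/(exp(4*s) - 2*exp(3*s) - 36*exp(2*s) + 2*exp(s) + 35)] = 3*(-exp(2*s) + 2*exp(s) + 11)*exp(s)/(exp(6*s) - 6*exp(5*s) - 57*exp(4*s) + 268*exp(3*s) + 879*exp(2*s) - 2310*exp(s) + 1225)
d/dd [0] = 0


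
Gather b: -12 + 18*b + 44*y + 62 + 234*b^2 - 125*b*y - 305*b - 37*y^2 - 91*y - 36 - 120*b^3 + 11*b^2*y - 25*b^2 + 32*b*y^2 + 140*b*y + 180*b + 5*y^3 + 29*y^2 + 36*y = -120*b^3 + b^2*(11*y + 209) + b*(32*y^2 + 15*y - 107) + 5*y^3 - 8*y^2 - 11*y + 14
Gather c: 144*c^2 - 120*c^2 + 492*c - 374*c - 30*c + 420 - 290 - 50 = 24*c^2 + 88*c + 80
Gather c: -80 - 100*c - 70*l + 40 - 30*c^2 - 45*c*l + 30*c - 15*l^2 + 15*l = -30*c^2 + c*(-45*l - 70) - 15*l^2 - 55*l - 40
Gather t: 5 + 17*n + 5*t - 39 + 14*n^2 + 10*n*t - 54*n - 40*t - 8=14*n^2 - 37*n + t*(10*n - 35) - 42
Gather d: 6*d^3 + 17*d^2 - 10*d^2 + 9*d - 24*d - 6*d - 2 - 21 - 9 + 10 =6*d^3 + 7*d^2 - 21*d - 22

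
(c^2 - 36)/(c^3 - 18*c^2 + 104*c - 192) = (c + 6)/(c^2 - 12*c + 32)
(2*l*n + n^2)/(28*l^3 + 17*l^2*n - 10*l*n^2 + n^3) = n*(2*l + n)/(28*l^3 + 17*l^2*n - 10*l*n^2 + n^3)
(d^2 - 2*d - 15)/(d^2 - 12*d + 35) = (d + 3)/(d - 7)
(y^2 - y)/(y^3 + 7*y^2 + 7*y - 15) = y/(y^2 + 8*y + 15)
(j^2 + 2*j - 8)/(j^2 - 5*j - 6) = (-j^2 - 2*j + 8)/(-j^2 + 5*j + 6)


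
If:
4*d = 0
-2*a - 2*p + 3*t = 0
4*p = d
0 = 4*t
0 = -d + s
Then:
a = 0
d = 0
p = 0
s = 0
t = 0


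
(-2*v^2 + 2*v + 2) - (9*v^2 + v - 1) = -11*v^2 + v + 3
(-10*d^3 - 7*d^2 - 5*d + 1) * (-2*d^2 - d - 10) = 20*d^5 + 24*d^4 + 117*d^3 + 73*d^2 + 49*d - 10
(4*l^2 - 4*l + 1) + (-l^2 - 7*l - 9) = 3*l^2 - 11*l - 8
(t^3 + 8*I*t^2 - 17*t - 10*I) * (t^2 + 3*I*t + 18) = t^5 + 11*I*t^4 - 23*t^3 + 83*I*t^2 - 276*t - 180*I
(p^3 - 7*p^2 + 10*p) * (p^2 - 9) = p^5 - 7*p^4 + p^3 + 63*p^2 - 90*p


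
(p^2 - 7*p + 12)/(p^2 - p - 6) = (p - 4)/(p + 2)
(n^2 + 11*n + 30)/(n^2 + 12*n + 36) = (n + 5)/(n + 6)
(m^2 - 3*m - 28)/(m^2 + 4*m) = (m - 7)/m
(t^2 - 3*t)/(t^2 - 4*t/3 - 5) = 3*t/(3*t + 5)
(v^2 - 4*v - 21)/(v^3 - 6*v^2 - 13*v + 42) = 1/(v - 2)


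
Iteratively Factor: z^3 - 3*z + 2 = (z + 2)*(z^2 - 2*z + 1) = (z - 1)*(z + 2)*(z - 1)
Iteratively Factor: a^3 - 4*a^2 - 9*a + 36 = (a - 3)*(a^2 - a - 12) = (a - 3)*(a + 3)*(a - 4)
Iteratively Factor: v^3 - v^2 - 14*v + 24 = (v - 2)*(v^2 + v - 12) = (v - 2)*(v + 4)*(v - 3)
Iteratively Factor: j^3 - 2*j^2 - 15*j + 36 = (j - 3)*(j^2 + j - 12) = (j - 3)^2*(j + 4)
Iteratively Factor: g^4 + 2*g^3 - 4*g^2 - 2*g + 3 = (g + 3)*(g^3 - g^2 - g + 1) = (g + 1)*(g + 3)*(g^2 - 2*g + 1) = (g - 1)*(g + 1)*(g + 3)*(g - 1)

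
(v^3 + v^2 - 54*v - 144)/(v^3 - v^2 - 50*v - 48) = (v + 3)/(v + 1)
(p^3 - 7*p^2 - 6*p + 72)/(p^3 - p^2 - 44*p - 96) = (p^2 - 10*p + 24)/(p^2 - 4*p - 32)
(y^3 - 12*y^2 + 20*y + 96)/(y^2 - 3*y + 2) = (y^3 - 12*y^2 + 20*y + 96)/(y^2 - 3*y + 2)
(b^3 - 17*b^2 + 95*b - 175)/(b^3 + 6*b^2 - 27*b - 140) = (b^2 - 12*b + 35)/(b^2 + 11*b + 28)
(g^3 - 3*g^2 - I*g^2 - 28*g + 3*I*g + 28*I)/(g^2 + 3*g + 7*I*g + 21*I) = (g^3 - g^2*(3 + I) + g*(-28 + 3*I) + 28*I)/(g^2 + g*(3 + 7*I) + 21*I)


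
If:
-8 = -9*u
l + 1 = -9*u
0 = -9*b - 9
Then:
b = -1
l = -9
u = 8/9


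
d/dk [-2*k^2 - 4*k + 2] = -4*k - 4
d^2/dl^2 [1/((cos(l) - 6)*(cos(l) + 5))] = (-4*sin(l)^4 + 123*sin(l)^2 + 105*cos(l)/4 + 3*cos(3*l)/4 - 57)/((cos(l) - 6)^3*(cos(l) + 5)^3)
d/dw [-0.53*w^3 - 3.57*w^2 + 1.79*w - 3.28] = -1.59*w^2 - 7.14*w + 1.79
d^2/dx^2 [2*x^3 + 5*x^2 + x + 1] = 12*x + 10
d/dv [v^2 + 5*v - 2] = 2*v + 5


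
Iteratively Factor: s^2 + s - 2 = (s - 1)*(s + 2)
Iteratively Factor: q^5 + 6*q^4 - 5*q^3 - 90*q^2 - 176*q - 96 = (q + 1)*(q^4 + 5*q^3 - 10*q^2 - 80*q - 96) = (q + 1)*(q + 4)*(q^3 + q^2 - 14*q - 24) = (q + 1)*(q + 2)*(q + 4)*(q^2 - q - 12) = (q - 4)*(q + 1)*(q + 2)*(q + 4)*(q + 3)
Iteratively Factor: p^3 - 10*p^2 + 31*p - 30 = (p - 5)*(p^2 - 5*p + 6) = (p - 5)*(p - 3)*(p - 2)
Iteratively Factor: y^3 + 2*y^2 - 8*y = (y + 4)*(y^2 - 2*y) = y*(y + 4)*(y - 2)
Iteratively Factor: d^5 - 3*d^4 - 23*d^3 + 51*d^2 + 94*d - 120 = (d - 5)*(d^4 + 2*d^3 - 13*d^2 - 14*d + 24) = (d - 5)*(d - 3)*(d^3 + 5*d^2 + 2*d - 8) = (d - 5)*(d - 3)*(d - 1)*(d^2 + 6*d + 8) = (d - 5)*(d - 3)*(d - 1)*(d + 4)*(d + 2)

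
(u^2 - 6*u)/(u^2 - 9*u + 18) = u/(u - 3)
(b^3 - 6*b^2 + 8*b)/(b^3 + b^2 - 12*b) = (b^2 - 6*b + 8)/(b^2 + b - 12)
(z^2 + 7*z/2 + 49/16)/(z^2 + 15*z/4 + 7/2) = (z + 7/4)/(z + 2)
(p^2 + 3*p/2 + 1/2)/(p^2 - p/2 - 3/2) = (2*p + 1)/(2*p - 3)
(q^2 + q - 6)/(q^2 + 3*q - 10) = (q + 3)/(q + 5)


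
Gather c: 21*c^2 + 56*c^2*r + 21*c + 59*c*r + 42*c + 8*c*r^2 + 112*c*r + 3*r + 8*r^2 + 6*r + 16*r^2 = c^2*(56*r + 21) + c*(8*r^2 + 171*r + 63) + 24*r^2 + 9*r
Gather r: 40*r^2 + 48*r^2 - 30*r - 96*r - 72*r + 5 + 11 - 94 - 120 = 88*r^2 - 198*r - 198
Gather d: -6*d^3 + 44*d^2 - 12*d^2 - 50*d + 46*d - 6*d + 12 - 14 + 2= -6*d^3 + 32*d^2 - 10*d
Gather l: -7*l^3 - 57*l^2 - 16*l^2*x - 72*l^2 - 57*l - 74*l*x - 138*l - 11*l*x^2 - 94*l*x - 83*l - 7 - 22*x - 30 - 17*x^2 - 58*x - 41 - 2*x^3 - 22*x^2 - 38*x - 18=-7*l^3 + l^2*(-16*x - 129) + l*(-11*x^2 - 168*x - 278) - 2*x^3 - 39*x^2 - 118*x - 96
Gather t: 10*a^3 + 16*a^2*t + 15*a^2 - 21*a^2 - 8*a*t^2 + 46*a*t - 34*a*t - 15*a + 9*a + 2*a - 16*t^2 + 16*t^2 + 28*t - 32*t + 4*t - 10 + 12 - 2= 10*a^3 - 6*a^2 - 8*a*t^2 - 4*a + t*(16*a^2 + 12*a)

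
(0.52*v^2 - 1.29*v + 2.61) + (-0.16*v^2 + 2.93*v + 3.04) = 0.36*v^2 + 1.64*v + 5.65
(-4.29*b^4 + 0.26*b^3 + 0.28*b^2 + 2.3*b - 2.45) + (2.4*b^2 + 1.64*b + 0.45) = -4.29*b^4 + 0.26*b^3 + 2.68*b^2 + 3.94*b - 2.0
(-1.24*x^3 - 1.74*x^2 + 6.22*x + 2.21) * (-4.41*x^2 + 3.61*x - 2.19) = 5.4684*x^5 + 3.197*x^4 - 30.996*x^3 + 16.5187*x^2 - 5.6437*x - 4.8399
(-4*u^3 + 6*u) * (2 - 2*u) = 8*u^4 - 8*u^3 - 12*u^2 + 12*u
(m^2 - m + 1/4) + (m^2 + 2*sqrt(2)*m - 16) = 2*m^2 - m + 2*sqrt(2)*m - 63/4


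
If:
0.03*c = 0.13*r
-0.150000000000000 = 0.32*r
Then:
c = -2.03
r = -0.47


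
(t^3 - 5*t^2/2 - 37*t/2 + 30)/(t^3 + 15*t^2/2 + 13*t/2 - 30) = (t - 5)/(t + 5)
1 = 1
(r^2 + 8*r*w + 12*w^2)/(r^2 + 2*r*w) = (r + 6*w)/r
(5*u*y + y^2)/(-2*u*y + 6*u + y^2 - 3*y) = y*(5*u + y)/(-2*u*y + 6*u + y^2 - 3*y)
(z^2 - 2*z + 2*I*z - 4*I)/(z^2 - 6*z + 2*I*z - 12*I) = (z - 2)/(z - 6)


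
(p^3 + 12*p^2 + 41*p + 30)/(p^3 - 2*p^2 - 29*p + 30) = (p^2 + 7*p + 6)/(p^2 - 7*p + 6)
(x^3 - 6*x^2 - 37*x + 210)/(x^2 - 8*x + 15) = (x^2 - x - 42)/(x - 3)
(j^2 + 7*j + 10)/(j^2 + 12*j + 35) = (j + 2)/(j + 7)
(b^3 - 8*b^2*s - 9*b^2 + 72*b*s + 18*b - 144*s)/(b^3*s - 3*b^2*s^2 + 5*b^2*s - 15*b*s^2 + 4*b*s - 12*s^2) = (b^3 - 8*b^2*s - 9*b^2 + 72*b*s + 18*b - 144*s)/(s*(b^3 - 3*b^2*s + 5*b^2 - 15*b*s + 4*b - 12*s))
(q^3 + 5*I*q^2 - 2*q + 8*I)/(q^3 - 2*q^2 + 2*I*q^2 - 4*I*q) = (q^2 + 3*I*q + 4)/(q*(q - 2))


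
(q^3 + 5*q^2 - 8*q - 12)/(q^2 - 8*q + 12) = (q^2 + 7*q + 6)/(q - 6)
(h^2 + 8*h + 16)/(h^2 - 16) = (h + 4)/(h - 4)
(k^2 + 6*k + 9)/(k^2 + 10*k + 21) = (k + 3)/(k + 7)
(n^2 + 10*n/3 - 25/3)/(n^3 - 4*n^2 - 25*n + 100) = (n - 5/3)/(n^2 - 9*n + 20)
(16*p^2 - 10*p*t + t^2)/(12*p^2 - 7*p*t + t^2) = (16*p^2 - 10*p*t + t^2)/(12*p^2 - 7*p*t + t^2)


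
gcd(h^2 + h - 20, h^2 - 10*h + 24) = h - 4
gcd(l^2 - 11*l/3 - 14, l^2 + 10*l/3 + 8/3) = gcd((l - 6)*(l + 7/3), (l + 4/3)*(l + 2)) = 1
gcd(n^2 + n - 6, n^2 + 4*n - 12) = n - 2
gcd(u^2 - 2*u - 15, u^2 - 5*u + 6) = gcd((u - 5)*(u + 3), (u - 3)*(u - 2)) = 1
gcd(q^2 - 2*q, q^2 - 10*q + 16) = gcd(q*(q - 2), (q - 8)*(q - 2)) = q - 2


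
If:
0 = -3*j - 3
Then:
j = -1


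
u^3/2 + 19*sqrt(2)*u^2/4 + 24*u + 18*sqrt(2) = (u/2 + sqrt(2))*(u + 3*sqrt(2)/2)*(u + 6*sqrt(2))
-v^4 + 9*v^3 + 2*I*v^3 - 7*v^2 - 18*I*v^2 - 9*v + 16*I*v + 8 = (v - 8)*(v - 1)*(I*v + 1)^2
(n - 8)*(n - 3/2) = n^2 - 19*n/2 + 12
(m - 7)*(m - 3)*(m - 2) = m^3 - 12*m^2 + 41*m - 42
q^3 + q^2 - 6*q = q*(q - 2)*(q + 3)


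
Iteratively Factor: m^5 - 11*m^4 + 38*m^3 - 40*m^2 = (m - 2)*(m^4 - 9*m^3 + 20*m^2) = (m - 5)*(m - 2)*(m^3 - 4*m^2) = (m - 5)*(m - 4)*(m - 2)*(m^2) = m*(m - 5)*(m - 4)*(m - 2)*(m)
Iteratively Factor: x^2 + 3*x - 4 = (x - 1)*(x + 4)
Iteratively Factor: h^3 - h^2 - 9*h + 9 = (h + 3)*(h^2 - 4*h + 3) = (h - 1)*(h + 3)*(h - 3)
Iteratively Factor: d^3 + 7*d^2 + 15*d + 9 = (d + 3)*(d^2 + 4*d + 3) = (d + 3)^2*(d + 1)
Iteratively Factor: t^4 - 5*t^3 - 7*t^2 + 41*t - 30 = (t - 1)*(t^3 - 4*t^2 - 11*t + 30) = (t - 5)*(t - 1)*(t^2 + t - 6) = (t - 5)*(t - 1)*(t + 3)*(t - 2)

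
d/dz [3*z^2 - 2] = 6*z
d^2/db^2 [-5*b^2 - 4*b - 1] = -10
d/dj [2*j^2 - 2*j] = 4*j - 2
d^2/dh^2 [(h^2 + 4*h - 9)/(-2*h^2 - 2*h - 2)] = 3*(-h^3 + 10*h^2 + 13*h + 1)/(h^6 + 3*h^5 + 6*h^4 + 7*h^3 + 6*h^2 + 3*h + 1)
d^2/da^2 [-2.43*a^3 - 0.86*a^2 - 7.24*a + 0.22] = -14.58*a - 1.72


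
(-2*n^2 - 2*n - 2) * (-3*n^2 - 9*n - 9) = 6*n^4 + 24*n^3 + 42*n^2 + 36*n + 18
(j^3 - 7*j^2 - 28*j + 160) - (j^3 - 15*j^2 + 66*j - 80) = 8*j^2 - 94*j + 240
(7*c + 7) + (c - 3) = 8*c + 4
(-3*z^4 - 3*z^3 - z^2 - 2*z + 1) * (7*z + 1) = -21*z^5 - 24*z^4 - 10*z^3 - 15*z^2 + 5*z + 1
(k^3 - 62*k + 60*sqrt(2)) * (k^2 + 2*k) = k^5 + 2*k^4 - 62*k^3 - 124*k^2 + 60*sqrt(2)*k^2 + 120*sqrt(2)*k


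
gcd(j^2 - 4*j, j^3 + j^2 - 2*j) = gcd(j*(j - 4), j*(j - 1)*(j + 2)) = j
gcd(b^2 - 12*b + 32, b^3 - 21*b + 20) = b - 4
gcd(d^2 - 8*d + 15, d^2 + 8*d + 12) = 1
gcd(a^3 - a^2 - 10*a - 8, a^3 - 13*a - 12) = a^2 - 3*a - 4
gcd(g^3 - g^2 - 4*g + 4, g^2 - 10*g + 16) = g - 2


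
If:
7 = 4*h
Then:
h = 7/4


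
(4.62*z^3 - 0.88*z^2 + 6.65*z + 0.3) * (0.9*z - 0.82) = 4.158*z^4 - 4.5804*z^3 + 6.7066*z^2 - 5.183*z - 0.246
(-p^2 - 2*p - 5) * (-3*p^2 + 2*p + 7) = 3*p^4 + 4*p^3 + 4*p^2 - 24*p - 35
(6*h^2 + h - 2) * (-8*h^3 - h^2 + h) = -48*h^5 - 14*h^4 + 21*h^3 + 3*h^2 - 2*h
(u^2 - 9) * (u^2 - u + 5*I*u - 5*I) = u^4 - u^3 + 5*I*u^3 - 9*u^2 - 5*I*u^2 + 9*u - 45*I*u + 45*I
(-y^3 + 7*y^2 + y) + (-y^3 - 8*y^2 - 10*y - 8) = -2*y^3 - y^2 - 9*y - 8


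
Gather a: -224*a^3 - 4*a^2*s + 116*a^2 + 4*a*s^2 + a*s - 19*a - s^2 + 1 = -224*a^3 + a^2*(116 - 4*s) + a*(4*s^2 + s - 19) - s^2 + 1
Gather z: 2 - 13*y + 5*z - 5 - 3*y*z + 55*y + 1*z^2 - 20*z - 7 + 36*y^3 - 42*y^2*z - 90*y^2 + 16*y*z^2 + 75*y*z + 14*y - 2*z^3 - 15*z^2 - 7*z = 36*y^3 - 90*y^2 + 56*y - 2*z^3 + z^2*(16*y - 14) + z*(-42*y^2 + 72*y - 22) - 10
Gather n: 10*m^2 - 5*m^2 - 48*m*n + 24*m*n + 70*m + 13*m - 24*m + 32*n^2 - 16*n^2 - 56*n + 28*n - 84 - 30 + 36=5*m^2 + 59*m + 16*n^2 + n*(-24*m - 28) - 78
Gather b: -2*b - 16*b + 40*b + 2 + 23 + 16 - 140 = 22*b - 99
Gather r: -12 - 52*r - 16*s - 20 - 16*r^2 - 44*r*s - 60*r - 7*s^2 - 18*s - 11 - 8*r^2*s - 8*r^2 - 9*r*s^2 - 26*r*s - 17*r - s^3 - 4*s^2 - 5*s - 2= r^2*(-8*s - 24) + r*(-9*s^2 - 70*s - 129) - s^3 - 11*s^2 - 39*s - 45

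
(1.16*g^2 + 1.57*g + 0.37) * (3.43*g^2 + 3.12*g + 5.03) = 3.9788*g^4 + 9.0043*g^3 + 12.0023*g^2 + 9.0515*g + 1.8611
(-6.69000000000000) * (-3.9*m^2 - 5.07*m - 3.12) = 26.091*m^2 + 33.9183*m + 20.8728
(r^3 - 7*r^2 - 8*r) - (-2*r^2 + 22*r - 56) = r^3 - 5*r^2 - 30*r + 56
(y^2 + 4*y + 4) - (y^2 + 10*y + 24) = -6*y - 20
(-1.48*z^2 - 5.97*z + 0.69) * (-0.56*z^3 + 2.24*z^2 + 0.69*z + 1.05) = 0.8288*z^5 + 0.028*z^4 - 14.7804*z^3 - 4.1277*z^2 - 5.7924*z + 0.7245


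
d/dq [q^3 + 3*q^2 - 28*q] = 3*q^2 + 6*q - 28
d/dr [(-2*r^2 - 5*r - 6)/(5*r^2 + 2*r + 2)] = (21*r^2 + 52*r + 2)/(25*r^4 + 20*r^3 + 24*r^2 + 8*r + 4)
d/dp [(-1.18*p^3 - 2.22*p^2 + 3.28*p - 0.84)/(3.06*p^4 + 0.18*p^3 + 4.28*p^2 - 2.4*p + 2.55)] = (3.6108*p^6 + 13.5864*p^5 - 34.7612*p^4 + 14.7648*p^3 - 17.2838*p^2 - 4.1316*p + 6.348)/(9.3636*p^8 + 1.1016*p^7 + 26.226*p^6 - 13.1472*p^5 + 33.0604*p^4 - 19.626*p^3 + 27.588*p^2 - 12.24*p + 6.5025)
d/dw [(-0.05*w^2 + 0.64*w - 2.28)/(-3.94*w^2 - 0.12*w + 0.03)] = (2.5276*w^2 - 17.9694*w - 0.2544)/(15.5236*w^4 + 0.9456*w^3 - 0.222*w^2 - 0.0072*w + 0.0009)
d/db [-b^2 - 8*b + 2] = -2*b - 8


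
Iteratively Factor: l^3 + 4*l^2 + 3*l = (l + 1)*(l^2 + 3*l) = (l + 1)*(l + 3)*(l)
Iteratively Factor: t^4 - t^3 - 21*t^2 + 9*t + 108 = (t + 3)*(t^3 - 4*t^2 - 9*t + 36) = (t + 3)^2*(t^2 - 7*t + 12) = (t - 4)*(t + 3)^2*(t - 3)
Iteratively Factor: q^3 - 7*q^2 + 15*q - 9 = (q - 3)*(q^2 - 4*q + 3) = (q - 3)^2*(q - 1)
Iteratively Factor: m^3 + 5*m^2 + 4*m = (m + 1)*(m^2 + 4*m) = m*(m + 1)*(m + 4)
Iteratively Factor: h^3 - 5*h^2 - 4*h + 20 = (h + 2)*(h^2 - 7*h + 10) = (h - 5)*(h + 2)*(h - 2)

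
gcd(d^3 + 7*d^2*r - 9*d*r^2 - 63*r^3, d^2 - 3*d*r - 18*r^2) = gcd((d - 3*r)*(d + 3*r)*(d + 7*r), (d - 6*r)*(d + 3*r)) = d + 3*r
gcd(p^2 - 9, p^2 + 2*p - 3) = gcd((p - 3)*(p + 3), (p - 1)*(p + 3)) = p + 3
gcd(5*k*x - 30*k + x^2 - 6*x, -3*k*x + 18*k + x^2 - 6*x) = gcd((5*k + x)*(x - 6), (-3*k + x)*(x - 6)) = x - 6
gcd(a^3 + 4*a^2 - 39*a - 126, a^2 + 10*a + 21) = a^2 + 10*a + 21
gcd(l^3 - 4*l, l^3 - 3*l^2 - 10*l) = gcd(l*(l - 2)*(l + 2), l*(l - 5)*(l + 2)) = l^2 + 2*l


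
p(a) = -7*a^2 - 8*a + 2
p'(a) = -14*a - 8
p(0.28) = -0.79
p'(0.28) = -11.92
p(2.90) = -80.07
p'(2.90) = -48.60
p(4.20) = -155.08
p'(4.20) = -66.80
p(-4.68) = -113.88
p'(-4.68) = 57.52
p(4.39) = -168.02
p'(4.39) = -69.46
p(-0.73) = 4.11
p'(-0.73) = 2.22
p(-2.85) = -32.06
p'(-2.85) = 31.90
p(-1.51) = -1.88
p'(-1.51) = 13.14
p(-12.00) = -910.00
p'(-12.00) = 160.00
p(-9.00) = -493.00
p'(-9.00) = 118.00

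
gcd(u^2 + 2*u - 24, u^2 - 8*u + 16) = u - 4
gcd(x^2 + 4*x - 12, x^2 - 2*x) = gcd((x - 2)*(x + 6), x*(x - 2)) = x - 2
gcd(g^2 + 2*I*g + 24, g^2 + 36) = g + 6*I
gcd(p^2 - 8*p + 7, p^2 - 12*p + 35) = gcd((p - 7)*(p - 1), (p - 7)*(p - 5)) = p - 7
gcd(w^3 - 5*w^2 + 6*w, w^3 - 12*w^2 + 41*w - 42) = w^2 - 5*w + 6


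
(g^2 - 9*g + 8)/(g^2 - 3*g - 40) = (g - 1)/(g + 5)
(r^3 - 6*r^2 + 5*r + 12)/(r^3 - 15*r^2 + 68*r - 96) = (r + 1)/(r - 8)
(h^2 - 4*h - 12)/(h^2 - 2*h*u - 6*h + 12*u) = (-h - 2)/(-h + 2*u)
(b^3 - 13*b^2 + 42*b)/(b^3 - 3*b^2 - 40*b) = (-b^2 + 13*b - 42)/(-b^2 + 3*b + 40)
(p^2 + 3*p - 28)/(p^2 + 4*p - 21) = (p - 4)/(p - 3)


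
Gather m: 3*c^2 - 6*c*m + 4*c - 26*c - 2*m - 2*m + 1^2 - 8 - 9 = 3*c^2 - 22*c + m*(-6*c - 4) - 16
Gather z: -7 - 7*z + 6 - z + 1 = -8*z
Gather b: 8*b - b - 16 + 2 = 7*b - 14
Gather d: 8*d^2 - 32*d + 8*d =8*d^2 - 24*d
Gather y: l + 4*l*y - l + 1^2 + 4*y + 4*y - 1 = y*(4*l + 8)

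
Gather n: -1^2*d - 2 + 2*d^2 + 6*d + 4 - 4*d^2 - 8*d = -2*d^2 - 3*d + 2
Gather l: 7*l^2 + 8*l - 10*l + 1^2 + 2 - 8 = 7*l^2 - 2*l - 5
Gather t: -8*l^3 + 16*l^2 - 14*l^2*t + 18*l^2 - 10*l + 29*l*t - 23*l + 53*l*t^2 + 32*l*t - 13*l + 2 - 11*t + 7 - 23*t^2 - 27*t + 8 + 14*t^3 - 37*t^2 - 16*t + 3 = -8*l^3 + 34*l^2 - 46*l + 14*t^3 + t^2*(53*l - 60) + t*(-14*l^2 + 61*l - 54) + 20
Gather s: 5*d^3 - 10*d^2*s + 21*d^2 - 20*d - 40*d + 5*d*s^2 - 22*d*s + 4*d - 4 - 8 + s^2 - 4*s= 5*d^3 + 21*d^2 - 56*d + s^2*(5*d + 1) + s*(-10*d^2 - 22*d - 4) - 12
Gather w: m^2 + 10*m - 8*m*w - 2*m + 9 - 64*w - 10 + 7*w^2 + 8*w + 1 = m^2 + 8*m + 7*w^2 + w*(-8*m - 56)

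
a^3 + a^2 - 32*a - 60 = (a - 6)*(a + 2)*(a + 5)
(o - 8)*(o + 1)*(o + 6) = o^3 - o^2 - 50*o - 48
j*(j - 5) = j^2 - 5*j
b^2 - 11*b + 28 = (b - 7)*(b - 4)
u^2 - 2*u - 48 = (u - 8)*(u + 6)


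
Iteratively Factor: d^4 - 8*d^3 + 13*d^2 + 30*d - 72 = (d - 3)*(d^3 - 5*d^2 - 2*d + 24) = (d - 4)*(d - 3)*(d^2 - d - 6) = (d - 4)*(d - 3)^2*(d + 2)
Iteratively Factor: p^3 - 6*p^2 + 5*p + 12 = (p - 4)*(p^2 - 2*p - 3) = (p - 4)*(p - 3)*(p + 1)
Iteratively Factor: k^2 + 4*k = (k + 4)*(k)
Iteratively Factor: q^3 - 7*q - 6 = (q + 2)*(q^2 - 2*q - 3) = (q - 3)*(q + 2)*(q + 1)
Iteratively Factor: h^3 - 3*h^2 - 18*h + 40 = (h + 4)*(h^2 - 7*h + 10) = (h - 2)*(h + 4)*(h - 5)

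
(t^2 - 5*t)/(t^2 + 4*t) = (t - 5)/(t + 4)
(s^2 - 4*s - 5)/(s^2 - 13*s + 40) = (s + 1)/(s - 8)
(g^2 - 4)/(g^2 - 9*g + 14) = (g + 2)/(g - 7)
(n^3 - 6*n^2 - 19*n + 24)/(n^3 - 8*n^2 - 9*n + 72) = (n - 1)/(n - 3)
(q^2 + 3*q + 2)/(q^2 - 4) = (q + 1)/(q - 2)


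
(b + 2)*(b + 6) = b^2 + 8*b + 12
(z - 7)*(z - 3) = z^2 - 10*z + 21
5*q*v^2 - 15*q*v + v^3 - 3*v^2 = v*(5*q + v)*(v - 3)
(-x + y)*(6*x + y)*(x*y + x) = -6*x^3*y - 6*x^3 + 5*x^2*y^2 + 5*x^2*y + x*y^3 + x*y^2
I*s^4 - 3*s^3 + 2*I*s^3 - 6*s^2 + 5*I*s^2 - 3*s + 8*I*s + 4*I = (s + 1)*(s - I)*(s + 4*I)*(I*s + I)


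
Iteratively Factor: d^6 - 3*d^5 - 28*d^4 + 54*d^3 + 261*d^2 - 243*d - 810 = (d - 3)*(d^5 - 28*d^3 - 30*d^2 + 171*d + 270) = (d - 3)*(d + 3)*(d^4 - 3*d^3 - 19*d^2 + 27*d + 90) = (d - 5)*(d - 3)*(d + 3)*(d^3 + 2*d^2 - 9*d - 18) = (d - 5)*(d - 3)*(d + 3)^2*(d^2 - d - 6) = (d - 5)*(d - 3)^2*(d + 3)^2*(d + 2)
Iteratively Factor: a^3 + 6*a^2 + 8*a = (a)*(a^2 + 6*a + 8) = a*(a + 4)*(a + 2)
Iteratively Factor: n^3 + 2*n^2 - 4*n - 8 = (n + 2)*(n^2 - 4) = (n - 2)*(n + 2)*(n + 2)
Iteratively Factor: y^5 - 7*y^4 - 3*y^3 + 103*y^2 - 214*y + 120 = (y - 3)*(y^4 - 4*y^3 - 15*y^2 + 58*y - 40) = (y - 5)*(y - 3)*(y^3 + y^2 - 10*y + 8) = (y - 5)*(y - 3)*(y + 4)*(y^2 - 3*y + 2) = (y - 5)*(y - 3)*(y - 2)*(y + 4)*(y - 1)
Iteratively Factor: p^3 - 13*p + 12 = (p + 4)*(p^2 - 4*p + 3) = (p - 1)*(p + 4)*(p - 3)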